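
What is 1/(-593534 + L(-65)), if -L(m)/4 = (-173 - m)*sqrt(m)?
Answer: -296767/176147369858 - 108*I*sqrt(65)/88073684929 ≈ -1.6848e-6 - 9.8863e-9*I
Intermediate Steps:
L(m) = -4*sqrt(m)*(-173 - m) (L(m) = -4*(-173 - m)*sqrt(m) = -4*sqrt(m)*(-173 - m))
1/(-593534 + L(-65)) = 1/(-593534 + 4*sqrt(-65)*(173 - 65)) = 1/(-593534 + 4*(I*sqrt(65))*108) = 1/(-593534 + 432*I*sqrt(65))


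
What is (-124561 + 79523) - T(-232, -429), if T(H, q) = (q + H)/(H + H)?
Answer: -20898293/464 ≈ -45039.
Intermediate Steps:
T(H, q) = (H + q)/(2*H) (T(H, q) = (H + q)/((2*H)) = (H + q)*(1/(2*H)) = (H + q)/(2*H))
(-124561 + 79523) - T(-232, -429) = (-124561 + 79523) - (-232 - 429)/(2*(-232)) = -45038 - (-1)*(-661)/(2*232) = -45038 - 1*661/464 = -45038 - 661/464 = -20898293/464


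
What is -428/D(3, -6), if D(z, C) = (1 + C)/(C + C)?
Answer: -5136/5 ≈ -1027.2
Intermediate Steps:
D(z, C) = (1 + C)/(2*C) (D(z, C) = (1 + C)/((2*C)) = (1 + C)*(1/(2*C)) = (1 + C)/(2*C))
-428/D(3, -6) = -428*(-12/(1 - 6)) = -428/((½)*(-⅙)*(-5)) = -428/5/12 = -428*12/5 = -5136/5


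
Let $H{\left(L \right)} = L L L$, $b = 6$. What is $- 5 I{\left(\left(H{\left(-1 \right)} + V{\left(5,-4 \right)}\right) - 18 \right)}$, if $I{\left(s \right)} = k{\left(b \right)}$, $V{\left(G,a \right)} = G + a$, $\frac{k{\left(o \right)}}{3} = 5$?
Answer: $-75$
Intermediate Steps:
$H{\left(L \right)} = L^{3}$ ($H{\left(L \right)} = L^{2} L = L^{3}$)
$k{\left(o \right)} = 15$ ($k{\left(o \right)} = 3 \cdot 5 = 15$)
$I{\left(s \right)} = 15$
$- 5 I{\left(\left(H{\left(-1 \right)} + V{\left(5,-4 \right)}\right) - 18 \right)} = \left(-5\right) 15 = -75$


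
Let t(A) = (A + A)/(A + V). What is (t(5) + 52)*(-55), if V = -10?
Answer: -2750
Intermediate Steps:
t(A) = 2*A/(-10 + A) (t(A) = (A + A)/(A - 10) = (2*A)/(-10 + A) = 2*A/(-10 + A))
(t(5) + 52)*(-55) = (2*5/(-10 + 5) + 52)*(-55) = (2*5/(-5) + 52)*(-55) = (2*5*(-1/5) + 52)*(-55) = (-2 + 52)*(-55) = 50*(-55) = -2750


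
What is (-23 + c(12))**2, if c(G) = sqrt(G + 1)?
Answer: (23 - sqrt(13))**2 ≈ 376.14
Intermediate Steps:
c(G) = sqrt(1 + G)
(-23 + c(12))**2 = (-23 + sqrt(1 + 12))**2 = (-23 + sqrt(13))**2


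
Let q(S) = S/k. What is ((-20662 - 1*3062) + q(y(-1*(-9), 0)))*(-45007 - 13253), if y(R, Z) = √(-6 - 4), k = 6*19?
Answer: 1382160240 - 9710*I*√10/19 ≈ 1.3822e+9 - 1616.1*I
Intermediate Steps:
k = 114
y(R, Z) = I*√10 (y(R, Z) = √(-10) = I*√10)
q(S) = S/114
((-20662 - 1*3062) + q(y(-1*(-9), 0)))*(-45007 - 13253) = ((-20662 - 1*3062) + (I*√10)/114)*(-45007 - 13253) = ((-20662 - 3062) + I*√10/114)*(-58260) = (-23724 + I*√10/114)*(-58260) = 1382160240 - 9710*I*√10/19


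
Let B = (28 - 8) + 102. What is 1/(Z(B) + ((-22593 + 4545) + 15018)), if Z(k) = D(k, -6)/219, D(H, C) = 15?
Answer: -73/221185 ≈ -0.00033004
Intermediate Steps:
B = 122 (B = 20 + 102 = 122)
Z(k) = 5/73 (Z(k) = 15/219 = 15*(1/219) = 5/73)
1/(Z(B) + ((-22593 + 4545) + 15018)) = 1/(5/73 + ((-22593 + 4545) + 15018)) = 1/(5/73 + (-18048 + 15018)) = 1/(5/73 - 3030) = 1/(-221185/73) = -73/221185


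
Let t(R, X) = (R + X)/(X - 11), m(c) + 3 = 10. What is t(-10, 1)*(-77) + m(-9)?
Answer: -623/10 ≈ -62.300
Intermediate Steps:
m(c) = 7 (m(c) = -3 + 10 = 7)
t(R, X) = (R + X)/(-11 + X)
t(-10, 1)*(-77) + m(-9) = ((-10 + 1)/(-11 + 1))*(-77) + 7 = (-9/(-10))*(-77) + 7 = -⅒*(-9)*(-77) + 7 = (9/10)*(-77) + 7 = -693/10 + 7 = -623/10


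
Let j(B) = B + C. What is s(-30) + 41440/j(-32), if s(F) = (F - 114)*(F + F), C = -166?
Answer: 834640/99 ≈ 8430.7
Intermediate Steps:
j(B) = -166 + B (j(B) = B - 166 = -166 + B)
s(F) = 2*F*(-114 + F) (s(F) = (-114 + F)*(2*F) = 2*F*(-114 + F))
s(-30) + 41440/j(-32) = 2*(-30)*(-114 - 30) + 41440/(-166 - 32) = 2*(-30)*(-144) + 41440/(-198) = 8640 + 41440*(-1/198) = 8640 - 20720/99 = 834640/99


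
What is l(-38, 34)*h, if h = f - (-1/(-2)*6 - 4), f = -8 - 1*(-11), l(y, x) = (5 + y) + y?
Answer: -284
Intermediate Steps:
l(y, x) = 5 + 2*y
f = 3 (f = -8 + 11 = 3)
h = 4 (h = 3 - (-1/(-2)*6 - 4) = 3 - (-1*(-½)*6 - 4) = 3 - ((½)*6 - 4) = 3 - (3 - 4) = 3 - 1*(-1) = 3 + 1 = 4)
l(-38, 34)*h = (5 + 2*(-38))*4 = (5 - 76)*4 = -71*4 = -284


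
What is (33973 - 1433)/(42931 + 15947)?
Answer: 16270/29439 ≈ 0.55267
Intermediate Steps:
(33973 - 1433)/(42931 + 15947) = 32540/58878 = 32540*(1/58878) = 16270/29439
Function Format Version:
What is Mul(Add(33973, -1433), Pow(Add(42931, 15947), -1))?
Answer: Rational(16270, 29439) ≈ 0.55267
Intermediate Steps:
Mul(Add(33973, -1433), Pow(Add(42931, 15947), -1)) = Mul(32540, Pow(58878, -1)) = Mul(32540, Rational(1, 58878)) = Rational(16270, 29439)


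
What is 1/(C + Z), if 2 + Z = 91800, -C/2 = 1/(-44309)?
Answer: 44309/4067477584 ≈ 1.0893e-5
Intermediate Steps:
C = 2/44309 (C = -2/(-44309) = -2*(-1/44309) = 2/44309 ≈ 4.5138e-5)
Z = 91798 (Z = -2 + 91800 = 91798)
1/(C + Z) = 1/(2/44309 + 91798) = 1/(4067477584/44309) = 44309/4067477584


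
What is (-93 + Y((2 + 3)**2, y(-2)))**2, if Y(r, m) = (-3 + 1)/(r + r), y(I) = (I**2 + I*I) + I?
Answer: 5410276/625 ≈ 8656.4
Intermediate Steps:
y(I) = I + 2*I**2 (y(I) = (I**2 + I**2) + I = 2*I**2 + I = I + 2*I**2)
Y(r, m) = -1/r (Y(r, m) = -2*1/(2*r) = -1/r)
(-93 + Y((2 + 3)**2, y(-2)))**2 = (-93 - 1/((2 + 3)**2))**2 = (-93 - 1/(5**2))**2 = (-93 - 1/25)**2 = (-2326/25)**2 = 5410276/625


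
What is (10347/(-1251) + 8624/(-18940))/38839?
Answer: -17230067/76687411305 ≈ -0.00022468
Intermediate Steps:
(10347/(-1251) + 8624/(-18940))/38839 = (10347*(-1/1251) + 8624*(-1/18940))*(1/38839) = (-3449/417 - 2156/4735)*(1/38839) = -17230067/1974495*1/38839 = -17230067/76687411305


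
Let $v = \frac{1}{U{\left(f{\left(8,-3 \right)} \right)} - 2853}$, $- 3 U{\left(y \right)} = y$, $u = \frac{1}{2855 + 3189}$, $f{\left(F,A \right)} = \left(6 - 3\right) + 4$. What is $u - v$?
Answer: $\frac{13349}{25886452} \approx 0.00051568$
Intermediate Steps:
$f{\left(F,A \right)} = 7$ ($f{\left(F,A \right)} = 3 + 4 = 7$)
$u = \frac{1}{6044} \approx 0.00016545$
$U{\left(y \right)} = - \frac{y}{3}$
$v = - \frac{3}{8566}$ ($v = \frac{1}{\left(- \frac{1}{3}\right) 7 - 2853} = \frac{1}{- \frac{7}{3} - 2853} = \frac{1}{- \frac{8566}{3}} = - \frac{3}{8566} \approx -0.00035022$)
$u - v = \frac{1}{6044} - - \frac{3}{8566} = \frac{1}{6044} + \frac{3}{8566} = \frac{13349}{25886452}$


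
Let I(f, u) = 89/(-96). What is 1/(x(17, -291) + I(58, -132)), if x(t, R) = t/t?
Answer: 96/7 ≈ 13.714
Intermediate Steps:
x(t, R) = 1
I(f, u) = -89/96 (I(f, u) = 89*(-1/96) = -89/96)
1/(x(17, -291) + I(58, -132)) = 1/(1 - 89/96) = 1/(7/96) = 96/7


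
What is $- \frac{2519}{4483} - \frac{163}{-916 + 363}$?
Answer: $- \frac{662278}{2479099} \approx -0.26714$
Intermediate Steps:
$- \frac{2519}{4483} - \frac{163}{-916 + 363} = \left(-2519\right) \frac{1}{4483} - \frac{163}{-553} = - \frac{2519}{4483} - - \frac{163}{553} = - \frac{2519}{4483} + \frac{163}{553} = - \frac{662278}{2479099}$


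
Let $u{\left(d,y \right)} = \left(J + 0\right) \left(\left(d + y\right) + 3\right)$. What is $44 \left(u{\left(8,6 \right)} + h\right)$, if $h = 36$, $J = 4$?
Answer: $4576$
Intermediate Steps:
$u{\left(d,y \right)} = 12 + 4 d + 4 y$ ($u{\left(d,y \right)} = \left(4 + 0\right) \left(\left(d + y\right) + 3\right) = 4 \left(3 + d + y\right) = 12 + 4 d + 4 y$)
$44 \left(u{\left(8,6 \right)} + h\right) = 44 \left(\left(12 + 4 \cdot 8 + 4 \cdot 6\right) + 36\right) = 44 \left(\left(12 + 32 + 24\right) + 36\right) = 44 \left(68 + 36\right) = 44 \cdot 104 = 4576$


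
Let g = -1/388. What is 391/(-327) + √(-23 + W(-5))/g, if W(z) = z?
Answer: -391/327 - 776*I*√7 ≈ -1.1957 - 2053.1*I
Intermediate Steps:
g = -1/388 (g = -1*1/388 = -1/388 ≈ -0.0025773)
391/(-327) + √(-23 + W(-5))/g = 391/(-327) + √(-23 - 5)/(-1/388) = 391*(-1/327) + √(-28)*(-388) = -391/327 + (2*I*√7)*(-388) = -391/327 - 776*I*√7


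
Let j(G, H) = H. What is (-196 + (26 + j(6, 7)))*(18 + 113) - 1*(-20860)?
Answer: -493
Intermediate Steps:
(-196 + (26 + j(6, 7)))*(18 + 113) - 1*(-20860) = (-196 + (26 + 7))*(18 + 113) - 1*(-20860) = (-196 + 33)*131 + 20860 = -163*131 + 20860 = -21353 + 20860 = -493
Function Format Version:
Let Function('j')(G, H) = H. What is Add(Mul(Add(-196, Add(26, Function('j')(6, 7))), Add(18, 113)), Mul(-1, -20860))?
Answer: -493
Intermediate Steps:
Add(Mul(Add(-196, Add(26, Function('j')(6, 7))), Add(18, 113)), Mul(-1, -20860)) = Add(Mul(Add(-196, Add(26, 7)), Add(18, 113)), Mul(-1, -20860)) = Add(Mul(Add(-196, 33), 131), 20860) = Add(Mul(-163, 131), 20860) = Add(-21353, 20860) = -493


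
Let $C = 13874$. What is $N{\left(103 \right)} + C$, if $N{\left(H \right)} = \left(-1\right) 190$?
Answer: $13684$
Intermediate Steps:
$N{\left(H \right)} = -190$
$N{\left(103 \right)} + C = -190 + 13874 = 13684$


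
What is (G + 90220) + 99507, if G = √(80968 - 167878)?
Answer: 189727 + I*√86910 ≈ 1.8973e+5 + 294.81*I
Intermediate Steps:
G = I*√86910 (G = √(-86910) = I*√86910 ≈ 294.81*I)
(G + 90220) + 99507 = (I*√86910 + 90220) + 99507 = (90220 + I*√86910) + 99507 = 189727 + I*√86910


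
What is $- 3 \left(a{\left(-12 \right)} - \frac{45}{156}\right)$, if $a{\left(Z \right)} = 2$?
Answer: $- \frac{267}{52} \approx -5.1346$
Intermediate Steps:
$- 3 \left(a{\left(-12 \right)} - \frac{45}{156}\right) = - 3 \left(2 - \frac{45}{156}\right) = - 3 \left(2 - \frac{15}{52}\right) = \left(-3\right) \frac{89}{52} = - \frac{267}{52}$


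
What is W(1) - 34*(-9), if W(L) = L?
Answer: 307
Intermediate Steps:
W(1) - 34*(-9) = 1 - 34*(-9) = 1 + 306 = 307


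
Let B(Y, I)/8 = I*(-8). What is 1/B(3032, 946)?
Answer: -1/60544 ≈ -1.6517e-5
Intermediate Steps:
B(Y, I) = -64*I (B(Y, I) = 8*(I*(-8)) = 8*(-8*I) = -64*I)
1/B(3032, 946) = 1/(-64*946) = 1/(-60544) = -1/60544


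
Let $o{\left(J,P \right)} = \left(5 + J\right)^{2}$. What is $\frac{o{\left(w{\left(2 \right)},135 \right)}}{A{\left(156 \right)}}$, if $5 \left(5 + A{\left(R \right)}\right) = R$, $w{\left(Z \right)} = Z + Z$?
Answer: $\frac{405}{131} \approx 3.0916$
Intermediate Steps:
$w{\left(Z \right)} = 2 Z$
$A{\left(R \right)} = -5 + \frac{R}{5}$
$\frac{o{\left(w{\left(2 \right)},135 \right)}}{A{\left(156 \right)}} = \frac{\left(5 + 2 \cdot 2\right)^{2}}{-5 + \frac{1}{5} \cdot 156} = \frac{\left(5 + 4\right)^{2}}{-5 + \frac{156}{5}} = \frac{9^{2}}{\frac{131}{5}} = 81 \cdot \frac{5}{131} = \frac{405}{131}$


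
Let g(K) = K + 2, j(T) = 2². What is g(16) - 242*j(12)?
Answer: -950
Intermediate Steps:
j(T) = 4
g(K) = 2 + K
g(16) - 242*j(12) = (2 + 16) - 242*4 = 18 - 968 = -950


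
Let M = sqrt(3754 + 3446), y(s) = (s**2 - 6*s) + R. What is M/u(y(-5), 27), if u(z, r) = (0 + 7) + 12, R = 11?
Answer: 60*sqrt(2)/19 ≈ 4.4659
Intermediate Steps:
y(s) = 11 + s**2 - 6*s (y(s) = (s**2 - 6*s) + 11 = 11 + s**2 - 6*s)
u(z, r) = 19 (u(z, r) = 7 + 12 = 19)
M = 60*sqrt(2) (M = sqrt(7200) = 60*sqrt(2) ≈ 84.853)
M/u(y(-5), 27) = (60*sqrt(2))/19 = (60*sqrt(2))*(1/19) = 60*sqrt(2)/19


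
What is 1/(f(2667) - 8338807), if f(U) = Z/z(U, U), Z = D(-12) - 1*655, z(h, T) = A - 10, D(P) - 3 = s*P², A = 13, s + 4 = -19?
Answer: -3/25020385 ≈ -1.1990e-7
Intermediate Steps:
s = -23 (s = -4 - 19 = -23)
D(P) = 3 - 23*P²
z(h, T) = 3 (z(h, T) = 13 - 10 = 3)
Z = -3964 (Z = (3 - 23*(-12)²) - 1*655 = (3 - 23*144) - 655 = (3 - 3312) - 655 = -3309 - 655 = -3964)
f(U) = -3964/3
1/(f(2667) - 8338807) = 1/(-3964/3 - 8338807) = 1/(-25020385/3) = -3/25020385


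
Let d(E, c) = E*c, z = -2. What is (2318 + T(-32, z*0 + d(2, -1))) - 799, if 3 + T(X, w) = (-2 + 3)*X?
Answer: 1484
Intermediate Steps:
T(X, w) = -3 + X (T(X, w) = -3 + (-2 + 3)*X = -3 + 1*X = -3 + X)
(2318 + T(-32, z*0 + d(2, -1))) - 799 = (2318 + (-3 - 32)) - 799 = (2318 - 35) - 799 = 2283 - 799 = 1484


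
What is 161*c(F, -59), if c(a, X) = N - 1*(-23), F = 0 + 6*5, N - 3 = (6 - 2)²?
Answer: 6762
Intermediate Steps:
N = 19 (N = 3 + (6 - 2)² = 3 + 4² = 3 + 16 = 19)
F = 30 (F = 0 + 30 = 30)
c(a, X) = 42 (c(a, X) = 19 - 1*(-23) = 19 + 23 = 42)
161*c(F, -59) = 161*42 = 6762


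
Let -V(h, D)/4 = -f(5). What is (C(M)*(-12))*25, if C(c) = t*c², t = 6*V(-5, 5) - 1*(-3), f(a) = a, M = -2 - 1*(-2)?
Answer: 0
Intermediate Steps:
M = 0 (M = -2 + 2 = 0)
V(h, D) = 20 (V(h, D) = -(-4)*5 = -4*(-5) = 20)
t = 123 (t = 6*20 - 1*(-3) = 120 + 3 = 123)
C(c) = 123*c²
(C(M)*(-12))*25 = ((123*0²)*(-12))*25 = ((123*0)*(-12))*25 = (0*(-12))*25 = 0*25 = 0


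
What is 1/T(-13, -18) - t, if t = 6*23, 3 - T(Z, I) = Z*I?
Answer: -31879/231 ≈ -138.00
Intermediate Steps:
T(Z, I) = 3 - I*Z (T(Z, I) = 3 - Z*I = 3 - I*Z)
t = 138
1/T(-13, -18) - t = 1/(3 - 1*(-18)*(-13)) - 1*138 = 1/(3 - 234) - 138 = 1/(-231) - 138 = -1/231 - 138 = -31879/231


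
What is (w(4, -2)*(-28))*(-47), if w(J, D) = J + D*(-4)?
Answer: 15792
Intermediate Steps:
w(J, D) = J - 4*D
(w(4, -2)*(-28))*(-47) = ((4 - 4*(-2))*(-28))*(-47) = ((4 + 8)*(-28))*(-47) = (12*(-28))*(-47) = -336*(-47) = 15792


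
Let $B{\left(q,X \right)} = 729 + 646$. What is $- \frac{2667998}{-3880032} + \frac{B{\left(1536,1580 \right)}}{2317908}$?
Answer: $\frac{257896206341}{374731550544} \approx 0.68822$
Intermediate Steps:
$B{\left(q,X \right)} = 1375$
$- \frac{2667998}{-3880032} + \frac{B{\left(1536,1580 \right)}}{2317908} = - \frac{2667998}{-3880032} + \frac{1375}{2317908} = \left(-2667998\right) \left(- \frac{1}{3880032}\right) + 1375 \cdot \frac{1}{2317908} = \frac{1333999}{1940016} + \frac{1375}{2317908} = \frac{257896206341}{374731550544}$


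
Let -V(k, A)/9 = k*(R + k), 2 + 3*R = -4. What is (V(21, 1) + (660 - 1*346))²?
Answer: 10738729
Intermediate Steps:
R = -2 (R = -⅔ + (⅓)*(-4) = -⅔ - 4/3 = -2)
V(k, A) = -9*k*(-2 + k)
(V(21, 1) + (660 - 1*346))² = (9*21*(2 - 1*21) + (660 - 1*346))² = (9*21*(2 - 21) + (660 - 346))² = (9*21*(-19) + 314)² = (-3591 + 314)² = (-3277)² = 10738729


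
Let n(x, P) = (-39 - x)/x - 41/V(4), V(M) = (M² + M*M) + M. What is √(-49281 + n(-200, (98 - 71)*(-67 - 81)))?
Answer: I*√177418598/60 ≈ 222.0*I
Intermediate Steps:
V(M) = M + 2*M² (V(M) = (M² + M²) + M = 2*M² + M = M + 2*M²)
n(x, P) = -41/36 + (-39 - x)/x (n(x, P) = (-39 - x)/x - 41*1/(4*(1 + 2*4)) = (-39 - x)/x - 41*1/(4*(1 + 8)) = (-39 - x)/x - 41/(4*9) = (-39 - x)/x - 41/36 = -41/36 + (-39 - x)/x)
√(-49281 + n(-200, (98 - 71)*(-67 - 81))) = √(-49281 + (-77/36 - 39/(-200))) = √(-49281 + (-77/36 - 39*(-1/200))) = √(-49281 + (-77/36 + 39/200)) = √(-49281 - 3499/1800) = √(-88709299/1800) = I*√177418598/60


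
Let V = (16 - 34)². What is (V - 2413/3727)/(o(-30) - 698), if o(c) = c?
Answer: -1205135/2713256 ≈ -0.44417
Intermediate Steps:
V = 324 (V = (-18)² = 324)
(V - 2413/3727)/(o(-30) - 698) = (324 - 2413/3727)/(-30 - 698) = (324 - 2413*1/3727)/(-728) = (324 - 2413/3727)*(-1/728) = (1205135/3727)*(-1/728) = -1205135/2713256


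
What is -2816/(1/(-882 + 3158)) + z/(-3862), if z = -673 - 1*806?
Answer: -24752390713/3862 ≈ -6.4092e+6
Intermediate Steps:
z = -1479 (z = -673 - 806 = -1479)
-2816/(1/(-882 + 3158)) + z/(-3862) = -2816/(1/(-882 + 3158)) - 1479/(-3862) = -2816/(1/2276) - 1479*(-1/3862) = -2816/1/2276 + 1479/3862 = -2816*2276 + 1479/3862 = -6409216 + 1479/3862 = -24752390713/3862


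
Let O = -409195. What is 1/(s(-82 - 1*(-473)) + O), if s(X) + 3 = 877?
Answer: -1/408321 ≈ -2.4491e-6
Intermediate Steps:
s(X) = 874 (s(X) = -3 + 877 = 874)
1/(s(-82 - 1*(-473)) + O) = 1/(874 - 409195) = 1/(-408321) = -1/408321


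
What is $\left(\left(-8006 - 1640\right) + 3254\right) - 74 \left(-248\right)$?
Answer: $11960$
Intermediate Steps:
$\left(\left(-8006 - 1640\right) + 3254\right) - 74 \left(-248\right) = \left(-9646 + 3254\right) - -18352 = -6392 + 18352 = 11960$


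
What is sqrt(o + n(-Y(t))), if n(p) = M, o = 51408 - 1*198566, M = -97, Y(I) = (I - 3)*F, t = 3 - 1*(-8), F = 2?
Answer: I*sqrt(147255) ≈ 383.74*I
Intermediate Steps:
t = 11 (t = 3 + 8 = 11)
Y(I) = -6 + 2*I (Y(I) = (I - 3)*2 = (-3 + I)*2 = -6 + 2*I)
o = -147158 (o = 51408 - 198566 = -147158)
n(p) = -97
sqrt(o + n(-Y(t))) = sqrt(-147158 - 97) = sqrt(-147255) = I*sqrt(147255)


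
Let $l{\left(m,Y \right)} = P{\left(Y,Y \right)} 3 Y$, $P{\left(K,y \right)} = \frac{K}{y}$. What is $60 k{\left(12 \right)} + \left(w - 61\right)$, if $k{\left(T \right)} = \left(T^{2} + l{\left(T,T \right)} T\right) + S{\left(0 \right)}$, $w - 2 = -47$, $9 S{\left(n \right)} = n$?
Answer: $34454$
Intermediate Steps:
$S{\left(n \right)} = \frac{n}{9}$
$w = -45$ ($w = 2 - 47 = -45$)
$l{\left(m,Y \right)} = 3 Y$ ($l{\left(m,Y \right)} = \frac{Y}{Y} 3 Y = 1 \cdot 3 Y = 3 Y$)
$k{\left(T \right)} = 4 T^{2}$ ($k{\left(T \right)} = \left(T^{2} + 3 T T\right) + \frac{1}{9} \cdot 0 = \left(T^{2} + 3 T^{2}\right) + 0 = 4 T^{2} + 0 = 4 T^{2}$)
$60 k{\left(12 \right)} + \left(w - 61\right) = 60 \cdot 4 \cdot 12^{2} - 106 = 60 \cdot 4 \cdot 144 - 106 = 60 \cdot 576 - 106 = 34560 - 106 = 34454$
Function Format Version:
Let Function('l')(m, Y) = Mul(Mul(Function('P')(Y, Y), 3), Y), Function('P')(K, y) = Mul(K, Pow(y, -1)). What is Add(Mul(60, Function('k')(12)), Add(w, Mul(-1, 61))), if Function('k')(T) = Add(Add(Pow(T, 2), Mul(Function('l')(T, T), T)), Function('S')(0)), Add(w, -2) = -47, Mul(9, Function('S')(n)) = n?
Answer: 34454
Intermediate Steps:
Function('S')(n) = Mul(Rational(1, 9), n)
w = -45 (w = Add(2, -47) = -45)
Function('l')(m, Y) = Mul(3, Y) (Function('l')(m, Y) = Mul(Mul(Mul(Y, Pow(Y, -1)), 3), Y) = Mul(Mul(1, 3), Y) = Mul(3, Y))
Function('k')(T) = Mul(4, Pow(T, 2)) (Function('k')(T) = Add(Add(Pow(T, 2), Mul(Mul(3, T), T)), Mul(Rational(1, 9), 0)) = Add(Add(Pow(T, 2), Mul(3, Pow(T, 2))), 0) = Add(Mul(4, Pow(T, 2)), 0) = Mul(4, Pow(T, 2)))
Add(Mul(60, Function('k')(12)), Add(w, Mul(-1, 61))) = Add(Mul(60, Mul(4, Pow(12, 2))), Add(-45, Mul(-1, 61))) = Add(Mul(60, Mul(4, 144)), Add(-45, -61)) = Add(Mul(60, 576), -106) = Add(34560, -106) = 34454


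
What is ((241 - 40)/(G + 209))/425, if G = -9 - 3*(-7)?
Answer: 201/93925 ≈ 0.0021400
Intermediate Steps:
G = 12 (G = -9 + 21 = 12)
((241 - 40)/(G + 209))/425 = ((241 - 40)/(12 + 209))/425 = (201/221)*(1/425) = 201/93925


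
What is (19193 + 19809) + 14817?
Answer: 53819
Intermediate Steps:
(19193 + 19809) + 14817 = 39002 + 14817 = 53819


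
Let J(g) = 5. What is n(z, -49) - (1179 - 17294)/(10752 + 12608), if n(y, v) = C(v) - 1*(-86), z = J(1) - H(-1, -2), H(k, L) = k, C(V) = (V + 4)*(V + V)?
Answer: 21008535/4672 ≈ 4496.7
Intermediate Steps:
C(V) = 2*V*(4 + V) (C(V) = (4 + V)*(2*V) = 2*V*(4 + V))
z = 6 (z = 5 - 1*(-1) = 5 + 1 = 6)
n(y, v) = 86 + 2*v*(4 + v) (n(y, v) = 2*v*(4 + v) - 1*(-86) = 2*v*(4 + v) + 86 = 86 + 2*v*(4 + v))
n(z, -49) - (1179 - 17294)/(10752 + 12608) = (86 + 2*(-49)*(4 - 49)) - (1179 - 17294)/(10752 + 12608) = (86 + 2*(-49)*(-45)) - (-16115)/23360 = (86 + 4410) - (-16115)/23360 = 4496 - 1*(-3223/4672) = 4496 + 3223/4672 = 21008535/4672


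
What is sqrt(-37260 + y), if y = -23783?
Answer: I*sqrt(61043) ≈ 247.07*I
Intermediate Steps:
sqrt(-37260 + y) = sqrt(-37260 - 23783) = sqrt(-61043) = I*sqrt(61043)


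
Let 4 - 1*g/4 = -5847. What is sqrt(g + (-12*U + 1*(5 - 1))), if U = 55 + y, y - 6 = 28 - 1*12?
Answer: 2*sqrt(5621) ≈ 149.95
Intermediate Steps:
y = 22 (y = 6 + (28 - 1*12) = 6 + (28 - 12) = 6 + 16 = 22)
g = 23404 (g = 16 - 4*(-5847) = 16 + 23388 = 23404)
U = 77 (U = 55 + 22 = 77)
sqrt(g + (-12*U + 1*(5 - 1))) = sqrt(23404 + (-12*77 + 1*(5 - 1))) = sqrt(23404 + (-924 + 1*4)) = sqrt(23404 + (-924 + 4)) = sqrt(23404 - 920) = sqrt(22484) = 2*sqrt(5621)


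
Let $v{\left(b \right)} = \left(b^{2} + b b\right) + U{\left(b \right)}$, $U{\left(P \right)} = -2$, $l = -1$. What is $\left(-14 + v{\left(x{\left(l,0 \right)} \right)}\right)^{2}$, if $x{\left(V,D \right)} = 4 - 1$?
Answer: $4$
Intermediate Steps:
$x{\left(V,D \right)} = 3$
$v{\left(b \right)} = -2 + 2 b^{2}$ ($v{\left(b \right)} = \left(b^{2} + b b\right) - 2 = \left(b^{2} + b^{2}\right) - 2 = 2 b^{2} - 2 = -2 + 2 b^{2}$)
$\left(-14 + v{\left(x{\left(l,0 \right)} \right)}\right)^{2} = \left(-14 - \left(2 - 2 \cdot 3^{2}\right)\right)^{2} = \left(-14 + \left(-2 + 2 \cdot 9\right)\right)^{2} = \left(-14 + \left(-2 + 18\right)\right)^{2} = \left(-14 + 16\right)^{2} = 2^{2} = 4$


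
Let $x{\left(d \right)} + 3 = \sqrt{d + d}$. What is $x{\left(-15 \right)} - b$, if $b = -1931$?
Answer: $1928 + i \sqrt{30} \approx 1928.0 + 5.4772 i$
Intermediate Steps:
$x{\left(d \right)} = -3 + \sqrt{2} \sqrt{d}$ ($x{\left(d \right)} = -3 + \sqrt{d + d} = -3 + \sqrt{2 d} = -3 + \sqrt{2} \sqrt{d}$)
$x{\left(-15 \right)} - b = \left(-3 + \sqrt{2} \sqrt{-15}\right) - -1931 = \left(-3 + \sqrt{2} i \sqrt{15}\right) + 1931 = \left(-3 + i \sqrt{30}\right) + 1931 = 1928 + i \sqrt{30}$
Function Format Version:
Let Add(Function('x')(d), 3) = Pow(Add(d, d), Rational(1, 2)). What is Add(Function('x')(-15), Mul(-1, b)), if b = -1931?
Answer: Add(1928, Mul(I, Pow(30, Rational(1, 2)))) ≈ Add(1928.0, Mul(5.4772, I))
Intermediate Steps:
Function('x')(d) = Add(-3, Mul(Pow(2, Rational(1, 2)), Pow(d, Rational(1, 2)))) (Function('x')(d) = Add(-3, Pow(Add(d, d), Rational(1, 2))) = Add(-3, Pow(Mul(2, d), Rational(1, 2))) = Add(-3, Mul(Pow(2, Rational(1, 2)), Pow(d, Rational(1, 2)))))
Add(Function('x')(-15), Mul(-1, b)) = Add(Add(-3, Mul(Pow(2, Rational(1, 2)), Pow(-15, Rational(1, 2)))), Mul(-1, -1931)) = Add(Add(-3, Mul(Pow(2, Rational(1, 2)), Mul(I, Pow(15, Rational(1, 2))))), 1931) = Add(Add(-3, Mul(I, Pow(30, Rational(1, 2)))), 1931) = Add(1928, Mul(I, Pow(30, Rational(1, 2))))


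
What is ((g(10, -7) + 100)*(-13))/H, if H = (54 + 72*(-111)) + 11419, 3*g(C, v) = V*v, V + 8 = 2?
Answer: -1482/3481 ≈ -0.42574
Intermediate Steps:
V = -6 (V = -8 + 2 = -6)
g(C, v) = -2*v (g(C, v) = (-6*v)/3 = -2*v)
H = 3481 (H = (54 - 7992) + 11419 = -7938 + 11419 = 3481)
((g(10, -7) + 100)*(-13))/H = ((-2*(-7) + 100)*(-13))/3481 = ((14 + 100)*(-13))*(1/3481) = (114*(-13))*(1/3481) = -1482*1/3481 = -1482/3481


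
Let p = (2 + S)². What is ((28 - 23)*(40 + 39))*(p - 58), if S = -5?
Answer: -19355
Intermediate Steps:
p = 9 (p = (2 - 5)² = (-3)² = 9)
((28 - 23)*(40 + 39))*(p - 58) = ((28 - 23)*(40 + 39))*(9 - 58) = (5*79)*(-49) = 395*(-49) = -19355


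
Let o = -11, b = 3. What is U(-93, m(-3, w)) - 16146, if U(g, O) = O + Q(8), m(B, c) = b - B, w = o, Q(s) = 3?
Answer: -16137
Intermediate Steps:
w = -11
m(B, c) = 3 - B
U(g, O) = 3 + O (U(g, O) = O + 3 = 3 + O)
U(-93, m(-3, w)) - 16146 = (3 + (3 - 1*(-3))) - 16146 = (3 + (3 + 3)) - 16146 = (3 + 6) - 16146 = 9 - 16146 = -16137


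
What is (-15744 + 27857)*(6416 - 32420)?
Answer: -314986452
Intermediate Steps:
(-15744 + 27857)*(6416 - 32420) = 12113*(-26004) = -314986452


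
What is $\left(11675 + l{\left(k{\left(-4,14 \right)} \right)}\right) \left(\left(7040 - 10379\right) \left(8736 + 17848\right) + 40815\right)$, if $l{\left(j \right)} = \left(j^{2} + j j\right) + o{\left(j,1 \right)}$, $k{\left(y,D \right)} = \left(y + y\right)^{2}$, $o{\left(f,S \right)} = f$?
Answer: $-1768341321891$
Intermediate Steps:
$k{\left(y,D \right)} = 4 y^{2}$ ($k{\left(y,D \right)} = \left(2 y\right)^{2} = 4 y^{2}$)
$l{\left(j \right)} = j + 2 j^{2}$ ($l{\left(j \right)} = \left(j^{2} + j j\right) + j = \left(j^{2} + j^{2}\right) + j = 2 j^{2} + j = j + 2 j^{2}$)
$\left(11675 + l{\left(k{\left(-4,14 \right)} \right)}\right) \left(\left(7040 - 10379\right) \left(8736 + 17848\right) + 40815\right) = \left(11675 + 4 \left(-4\right)^{2} \left(1 + 2 \cdot 4 \left(-4\right)^{2}\right)\right) \left(\left(7040 - 10379\right) \left(8736 + 17848\right) + 40815\right) = \left(11675 + 4 \cdot 16 \left(1 + 2 \cdot 4 \cdot 16\right)\right) \left(\left(-3339\right) 26584 + 40815\right) = \left(11675 + 64 \left(1 + 2 \cdot 64\right)\right) \left(-88763976 + 40815\right) = \left(11675 + 64 \left(1 + 128\right)\right) \left(-88723161\right) = \left(11675 + 64 \cdot 129\right) \left(-88723161\right) = \left(11675 + 8256\right) \left(-88723161\right) = 19931 \left(-88723161\right) = -1768341321891$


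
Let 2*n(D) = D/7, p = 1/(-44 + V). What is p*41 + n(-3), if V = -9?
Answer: -733/742 ≈ -0.98787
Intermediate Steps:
p = -1/53 (p = 1/(-44 - 9) = 1/(-53) = -1/53 ≈ -0.018868)
n(D) = D/14 (n(D) = (D/7)/2 = D/14)
p*41 + n(-3) = -1/53*41 + (1/14)*(-3) = -41/53 - 3/14 = -733/742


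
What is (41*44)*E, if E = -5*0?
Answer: 0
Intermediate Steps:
E = 0
(41*44)*E = (41*44)*0 = 1804*0 = 0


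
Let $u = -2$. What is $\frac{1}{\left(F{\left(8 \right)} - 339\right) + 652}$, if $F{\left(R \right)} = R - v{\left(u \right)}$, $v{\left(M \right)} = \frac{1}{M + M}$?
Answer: $\frac{4}{1285} \approx 0.0031128$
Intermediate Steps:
$v{\left(M \right)} = \frac{1}{2 M}$
$F{\left(R \right)} = \frac{1}{4} + R$ ($F{\left(R \right)} = R - \frac{1}{2 \left(-2\right)} = R - \frac{1}{2} \left(- \frac{1}{2}\right) = R - - \frac{1}{4} = R + \frac{1}{4} = \frac{1}{4} + R$)
$\frac{1}{\left(F{\left(8 \right)} - 339\right) + 652} = \frac{1}{\left(\left(\frac{1}{4} + 8\right) - 339\right) + 652} = \frac{1}{\left(\frac{33}{4} - 339\right) + 652} = \frac{1}{- \frac{1323}{4} + 652} = \frac{1}{\frac{1285}{4}} = \frac{4}{1285}$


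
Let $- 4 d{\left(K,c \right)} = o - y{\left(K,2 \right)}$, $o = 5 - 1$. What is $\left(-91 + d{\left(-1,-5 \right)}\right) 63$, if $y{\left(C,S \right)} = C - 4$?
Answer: $- \frac{23499}{4} \approx -5874.8$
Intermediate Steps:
$y{\left(C,S \right)} = -4 + C$ ($y{\left(C,S \right)} = C - 4 = -4 + C$)
$o = 4$
$d{\left(K,c \right)} = -2 + \frac{K}{4}$ ($d{\left(K,c \right)} = - \frac{4 - \left(-4 + K\right)}{4} = - \frac{8 - K}{4} = -2 + \frac{K}{4}$)
$\left(-91 + d{\left(-1,-5 \right)}\right) 63 = \left(-91 + \left(-2 + \frac{1}{4} \left(-1\right)\right)\right) 63 = \left(-91 - \frac{9}{4}\right) 63 = \left(- \frac{373}{4}\right) 63 = - \frac{23499}{4}$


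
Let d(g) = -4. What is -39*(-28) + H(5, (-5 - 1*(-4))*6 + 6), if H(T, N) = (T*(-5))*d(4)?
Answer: 1192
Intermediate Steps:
H(T, N) = 20*T (H(T, N) = (T*(-5))*(-4) = -5*T*(-4) = 20*T)
-39*(-28) + H(5, (-5 - 1*(-4))*6 + 6) = -39*(-28) + 20*5 = 1092 + 100 = 1192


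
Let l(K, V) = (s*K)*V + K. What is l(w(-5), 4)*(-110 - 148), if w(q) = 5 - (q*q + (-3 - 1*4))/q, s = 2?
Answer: -99846/5 ≈ -19969.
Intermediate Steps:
w(q) = 5 - (-7 + q**2)/q (w(q) = 5 - (q**2 + (-3 - 4))/q = 5 - (q**2 - 7)/q = 5 - (-7 + q**2)/q)
l(K, V) = K + 2*K*V (l(K, V) = (2*K)*V + K = 2*K*V + K = K + 2*K*V)
l(w(-5), 4)*(-110 - 148) = ((5 - 1*(-5) + 7/(-5))*(1 + 2*4))*(-110 - 148) = ((5 + 5 + 7*(-1/5))*(1 + 8))*(-258) = ((5 + 5 - 7/5)*9)*(-258) = ((43/5)*9)*(-258) = (387/5)*(-258) = -99846/5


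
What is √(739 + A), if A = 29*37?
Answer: 2*√453 ≈ 42.568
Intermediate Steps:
A = 1073
√(739 + A) = √(739 + 1073) = √1812 = 2*√453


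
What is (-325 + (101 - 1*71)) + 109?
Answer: -186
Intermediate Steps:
(-325 + (101 - 1*71)) + 109 = (-325 + (101 - 71)) + 109 = (-325 + 30) + 109 = -295 + 109 = -186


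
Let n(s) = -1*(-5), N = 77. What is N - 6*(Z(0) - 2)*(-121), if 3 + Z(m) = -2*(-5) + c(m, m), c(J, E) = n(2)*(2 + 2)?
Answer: 18227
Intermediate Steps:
n(s) = 5
c(J, E) = 20 (c(J, E) = 5*(2 + 2) = 5*4 = 20)
Z(m) = 27 (Z(m) = -3 + (-2*(-5) + 20) = -3 + (10 + 20) = -3 + 30 = 27)
N - 6*(Z(0) - 2)*(-121) = 77 - 6*(27 - 2)*(-121) = 77 - 6*25*(-121) = 77 - 150*(-121) = 77 + 18150 = 18227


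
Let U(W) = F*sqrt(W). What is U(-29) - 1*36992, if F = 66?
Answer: -36992 + 66*I*sqrt(29) ≈ -36992.0 + 355.42*I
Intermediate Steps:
U(W) = 66*sqrt(W)
U(-29) - 1*36992 = 66*sqrt(-29) - 1*36992 = 66*(I*sqrt(29)) - 36992 = 66*I*sqrt(29) - 36992 = -36992 + 66*I*sqrt(29)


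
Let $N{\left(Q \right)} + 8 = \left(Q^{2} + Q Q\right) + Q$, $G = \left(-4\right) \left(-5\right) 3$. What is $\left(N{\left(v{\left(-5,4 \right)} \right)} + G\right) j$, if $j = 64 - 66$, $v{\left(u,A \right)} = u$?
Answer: $-194$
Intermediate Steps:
$G = 60$ ($G = 20 \cdot 3 = 60$)
$j = -2$ ($j = 64 - 66 = -2$)
$N{\left(Q \right)} = -8 + Q + 2 Q^{2}$ ($N{\left(Q \right)} = -8 + \left(\left(Q^{2} + Q Q\right) + Q\right) = -8 + \left(\left(Q^{2} + Q^{2}\right) + Q\right) = -8 + \left(2 Q^{2} + Q\right) = -8 + \left(Q + 2 Q^{2}\right) = -8 + Q + 2 Q^{2}$)
$\left(N{\left(v{\left(-5,4 \right)} \right)} + G\right) j = \left(\left(-8 - 5 + 2 \left(-5\right)^{2}\right) + 60\right) \left(-2\right) = \left(\left(-8 - 5 + 2 \cdot 25\right) + 60\right) \left(-2\right) = \left(\left(-8 - 5 + 50\right) + 60\right) \left(-2\right) = \left(37 + 60\right) \left(-2\right) = 97 \left(-2\right) = -194$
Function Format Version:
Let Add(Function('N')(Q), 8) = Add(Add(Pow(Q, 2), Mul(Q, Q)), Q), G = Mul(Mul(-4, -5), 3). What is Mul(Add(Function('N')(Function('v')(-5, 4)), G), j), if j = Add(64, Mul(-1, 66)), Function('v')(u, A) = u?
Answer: -194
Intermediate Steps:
G = 60 (G = Mul(20, 3) = 60)
j = -2 (j = Add(64, -66) = -2)
Function('N')(Q) = Add(-8, Q, Mul(2, Pow(Q, 2))) (Function('N')(Q) = Add(-8, Add(Add(Pow(Q, 2), Mul(Q, Q)), Q)) = Add(-8, Add(Add(Pow(Q, 2), Pow(Q, 2)), Q)) = Add(-8, Add(Mul(2, Pow(Q, 2)), Q)) = Add(-8, Add(Q, Mul(2, Pow(Q, 2)))) = Add(-8, Q, Mul(2, Pow(Q, 2))))
Mul(Add(Function('N')(Function('v')(-5, 4)), G), j) = Mul(Add(Add(-8, -5, Mul(2, Pow(-5, 2))), 60), -2) = Mul(Add(Add(-8, -5, Mul(2, 25)), 60), -2) = Mul(Add(Add(-8, -5, 50), 60), -2) = Mul(Add(37, 60), -2) = Mul(97, -2) = -194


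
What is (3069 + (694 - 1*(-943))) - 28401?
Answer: -23695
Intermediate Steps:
(3069 + (694 - 1*(-943))) - 28401 = (3069 + (694 + 943)) - 28401 = (3069 + 1637) - 28401 = 4706 - 28401 = -23695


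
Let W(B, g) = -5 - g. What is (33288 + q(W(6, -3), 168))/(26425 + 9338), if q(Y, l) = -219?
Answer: 11023/11921 ≈ 0.92467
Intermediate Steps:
(33288 + q(W(6, -3), 168))/(26425 + 9338) = (33288 - 219)/(26425 + 9338) = 33069/35763 = 33069*(1/35763) = 11023/11921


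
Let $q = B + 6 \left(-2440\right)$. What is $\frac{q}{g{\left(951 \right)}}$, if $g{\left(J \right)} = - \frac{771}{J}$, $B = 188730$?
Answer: $- \frac{55186530}{257} \approx -2.1473 \cdot 10^{5}$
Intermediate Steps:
$q = 174090$ ($q = 188730 + 6 \left(-2440\right) = 188730 - 14640 = 174090$)
$\frac{q}{g{\left(951 \right)}} = \frac{174090}{\left(-771\right) \frac{1}{951}} = \frac{174090}{- \frac{257}{317}} = 174090 \left(- \frac{317}{257}\right) = - \frac{55186530}{257}$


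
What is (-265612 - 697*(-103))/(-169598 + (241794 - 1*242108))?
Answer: 193821/169912 ≈ 1.1407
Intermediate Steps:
(-265612 - 697*(-103))/(-169598 + (241794 - 1*242108)) = (-265612 + 71791)/(-169598 + (241794 - 242108)) = -193821/(-169598 - 314) = -193821/(-169912) = -193821*(-1/169912) = 193821/169912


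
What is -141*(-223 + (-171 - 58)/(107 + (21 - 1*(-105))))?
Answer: 7358508/233 ≈ 31582.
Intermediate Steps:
-141*(-223 + (-171 - 58)/(107 + (21 - 1*(-105)))) = -141*(-223 - 229/(107 + (21 + 105))) = -141*(-223 - 229/(107 + 126)) = -141*(-223 - 229/233) = -141*(-52188/233) = 7358508/233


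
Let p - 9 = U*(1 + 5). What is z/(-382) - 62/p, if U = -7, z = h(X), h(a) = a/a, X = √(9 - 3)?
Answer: 23651/12606 ≈ 1.8762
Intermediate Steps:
X = √6 ≈ 2.4495
h(a) = 1
z = 1
p = -33 (p = 9 - 7*(1 + 5) = 9 - 7*6 = 9 - 42 = -33)
z/(-382) - 62/p = 1/(-382) - 62/(-33) = 1*(-1/382) - 62*(-1/33) = -1/382 + 62/33 = 23651/12606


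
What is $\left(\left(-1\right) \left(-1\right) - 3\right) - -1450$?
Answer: $1448$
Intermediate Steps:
$\left(\left(-1\right) \left(-1\right) - 3\right) - -1450 = \left(1 - 3\right) + 1450 = -2 + 1450 = 1448$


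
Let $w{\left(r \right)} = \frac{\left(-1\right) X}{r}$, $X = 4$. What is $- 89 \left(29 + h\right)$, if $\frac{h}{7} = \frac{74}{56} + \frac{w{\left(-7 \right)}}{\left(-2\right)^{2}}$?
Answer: $- \frac{13973}{4} \approx -3493.3$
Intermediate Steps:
$w{\left(r \right)} = - \frac{4}{r}$ ($w{\left(r \right)} = \frac{\left(-1\right) 4}{r} = - \frac{4}{r}$)
$h = \frac{41}{4}$ ($h = 7 \left(\frac{74}{56} + \frac{\left(-4\right) \frac{1}{-7}}{\left(-2\right)^{2}}\right) = 7 \left(74 \cdot \frac{1}{56} + \frac{\left(-4\right) \left(- \frac{1}{7}\right)}{4}\right) = 7 \left(\frac{37}{28} + \frac{4}{7} \cdot \frac{1}{4}\right) = 7 \left(\frac{37}{28} + \frac{1}{7}\right) = 7 \cdot \frac{41}{28} = \frac{41}{4} \approx 10.25$)
$- 89 \left(29 + h\right) = - 89 \left(29 + \frac{41}{4}\right) = \left(-89\right) \frac{157}{4} = - \frac{13973}{4}$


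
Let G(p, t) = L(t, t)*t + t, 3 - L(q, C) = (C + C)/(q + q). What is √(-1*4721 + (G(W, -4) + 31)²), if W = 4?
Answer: 2*I*√1090 ≈ 66.03*I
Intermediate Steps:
L(q, C) = 3 - C/q (L(q, C) = 3 - (C + C)/(q + q) = 3 - 2*C/(2*q) = 3 - 2*C*1/(2*q) = 3 - C/q)
G(p, t) = 3*t (G(p, t) = (3 - t/t)*t + t = (3 - 1)*t + t = 2*t + t = 3*t)
√(-1*4721 + (G(W, -4) + 31)²) = √(-1*4721 + (3*(-4) + 31)²) = √(-4721 + (-12 + 31)²) = √(-4721 + 19²) = √(-4721 + 361) = √(-4360) = 2*I*√1090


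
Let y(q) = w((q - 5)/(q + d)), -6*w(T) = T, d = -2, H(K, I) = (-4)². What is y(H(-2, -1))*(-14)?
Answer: 11/6 ≈ 1.8333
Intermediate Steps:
H(K, I) = 16
w(T) = -T/6
y(q) = -(-5 + q)/(6*(-2 + q)) (y(q) = -(q - 5)/(6*(q - 2)) = -(-5 + q)/(6*(-2 + q)))
y(H(-2, -1))*(-14) = ((5 - 1*16)/(6*(-2 + 16)))*(-14) = ((⅙)*(5 - 16)/14)*(-14) = ((⅙)*(1/14)*(-11))*(-14) = -11/84*(-14) = 11/6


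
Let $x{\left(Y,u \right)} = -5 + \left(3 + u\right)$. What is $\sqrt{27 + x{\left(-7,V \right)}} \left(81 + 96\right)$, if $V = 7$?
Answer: $708 \sqrt{2} \approx 1001.3$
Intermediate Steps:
$x{\left(Y,u \right)} = -2 + u$
$\sqrt{27 + x{\left(-7,V \right)}} \left(81 + 96\right) = \sqrt{27 + \left(-2 + 7\right)} \left(81 + 96\right) = \sqrt{27 + 5} \cdot 177 = \sqrt{32} \cdot 177 = 4 \sqrt{2} \cdot 177 = 708 \sqrt{2}$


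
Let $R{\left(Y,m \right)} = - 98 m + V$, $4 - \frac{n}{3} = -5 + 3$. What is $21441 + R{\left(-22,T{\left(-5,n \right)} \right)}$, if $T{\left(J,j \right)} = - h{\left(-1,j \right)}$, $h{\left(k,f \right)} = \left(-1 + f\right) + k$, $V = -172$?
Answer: $22837$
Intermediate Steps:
$h{\left(k,f \right)} = -1 + f + k$
$n = 18$ ($n = 12 - 3 \left(-5 + 3\right) = 12 - -6 = 12 + 6 = 18$)
$T{\left(J,j \right)} = 2 - j$ ($T{\left(J,j \right)} = - (-1 + j - 1) = - (-2 + j) = 2 - j$)
$R{\left(Y,m \right)} = -172 - 98 m$ ($R{\left(Y,m \right)} = - 98 m - 172 = -172 - 98 m$)
$21441 + R{\left(-22,T{\left(-5,n \right)} \right)} = 21441 - \left(172 + 98 \left(2 - 18\right)\right) = 21441 - -1396 = 21441 + \left(-172 + 1568\right) = 21441 + 1396 = 22837$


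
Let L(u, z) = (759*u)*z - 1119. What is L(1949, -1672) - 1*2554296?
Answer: -2475929967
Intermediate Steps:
L(u, z) = -1119 + 759*u*z (L(u, z) = 759*u*z - 1119 = -1119 + 759*u*z)
L(1949, -1672) - 1*2554296 = (-1119 + 759*1949*(-1672)) - 1*2554296 = (-1119 - 2473374552) - 2554296 = -2473375671 - 2554296 = -2475929967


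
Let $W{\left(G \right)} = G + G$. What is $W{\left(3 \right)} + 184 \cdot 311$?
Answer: $57230$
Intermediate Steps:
$W{\left(G \right)} = 2 G$
$W{\left(3 \right)} + 184 \cdot 311 = 2 \cdot 3 + 184 \cdot 311 = 6 + 57224 = 57230$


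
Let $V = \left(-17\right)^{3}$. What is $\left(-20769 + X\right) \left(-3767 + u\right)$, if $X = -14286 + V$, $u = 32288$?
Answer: $-1139927328$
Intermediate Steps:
$V = -4913$
$X = -19199$ ($X = -14286 - 4913 = -19199$)
$\left(-20769 + X\right) \left(-3767 + u\right) = \left(-20769 - 19199\right) \left(-3767 + 32288\right) = \left(-39968\right) 28521 = -1139927328$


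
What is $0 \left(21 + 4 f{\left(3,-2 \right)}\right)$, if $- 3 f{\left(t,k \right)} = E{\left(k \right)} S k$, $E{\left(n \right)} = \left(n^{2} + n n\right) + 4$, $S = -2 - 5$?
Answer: $0$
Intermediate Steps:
$S = -7$
$E{\left(n \right)} = 4 + 2 n^{2}$ ($E{\left(n \right)} = \left(n^{2} + n^{2}\right) + 4 = 2 n^{2} + 4 = 4 + 2 n^{2}$)
$f{\left(t,k \right)} = - \frac{k \left(-28 - 14 k^{2}\right)}{3}$ ($f{\left(t,k \right)} = - \frac{\left(4 + 2 k^{2}\right) \left(-7\right) k}{3} = - \frac{\left(-28 - 14 k^{2}\right) k}{3} = - \frac{k \left(-28 - 14 k^{2}\right)}{3}$)
$0 \left(21 + 4 f{\left(3,-2 \right)}\right) = 0 \left(21 + 4 \cdot \frac{14}{3} \left(-2\right) \left(2 + \left(-2\right)^{2}\right)\right) = 0 \left(21 + 4 \cdot \frac{14}{3} \left(-2\right) \left(2 + 4\right)\right) = 0 \left(21 + 4 \cdot \frac{14}{3} \left(-2\right) 6\right) = 0 \left(21 + 4 \left(-56\right)\right) = 0 \left(21 - 224\right) = 0 \left(-203\right) = 0$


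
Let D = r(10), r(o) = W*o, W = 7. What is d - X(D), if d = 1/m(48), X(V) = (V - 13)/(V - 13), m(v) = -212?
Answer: -213/212 ≈ -1.0047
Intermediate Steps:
r(o) = 7*o
D = 70 (D = 7*10 = 70)
X(V) = 1 (X(V) = (-13 + V)/(-13 + V) = 1)
d = -1/212 (d = 1/(-212) = -1/212 ≈ -0.0047170)
d - X(D) = -1/212 - 1*1 = -1/212 - 1 = -213/212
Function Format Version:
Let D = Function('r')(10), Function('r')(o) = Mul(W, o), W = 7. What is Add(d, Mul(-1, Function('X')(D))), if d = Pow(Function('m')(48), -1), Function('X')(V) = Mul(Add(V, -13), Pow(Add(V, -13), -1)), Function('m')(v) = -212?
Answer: Rational(-213, 212) ≈ -1.0047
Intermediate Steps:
Function('r')(o) = Mul(7, o)
D = 70 (D = Mul(7, 10) = 70)
Function('X')(V) = 1 (Function('X')(V) = Mul(Add(-13, V), Pow(Add(-13, V), -1)) = 1)
d = Rational(-1, 212) (d = Pow(-212, -1) = Rational(-1, 212) ≈ -0.0047170)
Add(d, Mul(-1, Function('X')(D))) = Add(Rational(-1, 212), Mul(-1, 1)) = Add(Rational(-1, 212), -1) = Rational(-213, 212)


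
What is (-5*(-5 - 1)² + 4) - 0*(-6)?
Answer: -176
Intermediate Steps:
(-5*(-5 - 1)² + 4) - 0*(-6) = (-5*(-6)² + 4) - 6*0 = (-5*36 + 4) + 0 = (-180 + 4) + 0 = -176 + 0 = -176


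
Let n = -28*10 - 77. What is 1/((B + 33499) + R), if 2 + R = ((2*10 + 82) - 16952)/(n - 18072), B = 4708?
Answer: 18429/704096795 ≈ 2.6174e-5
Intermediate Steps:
n = -357 (n = -280 - 77 = -357)
R = -20008/18429 (R = -2 + ((2*10 + 82) - 16952)/(-357 - 18072) = -2 + ((20 + 82) - 16952)/(-18429) = -2 + (102 - 16952)*(-1/18429) = -2 - 16850*(-1/18429) = -2 + 16850/18429 = -20008/18429 ≈ -1.0857)
1/((B + 33499) + R) = 1/((4708 + 33499) - 20008/18429) = 1/(38207 - 20008/18429) = 1/(704096795/18429) = 18429/704096795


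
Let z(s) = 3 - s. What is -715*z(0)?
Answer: -2145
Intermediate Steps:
-715*z(0) = -715*(3 - 1*0) = -715*(3 + 0) = -715*3 = -2145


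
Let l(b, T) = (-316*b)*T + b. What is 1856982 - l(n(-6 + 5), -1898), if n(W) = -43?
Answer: 27647049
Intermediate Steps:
l(b, T) = b - 316*T*b (l(b, T) = -316*T*b + b = b - 316*T*b)
1856982 - l(n(-6 + 5), -1898) = 1856982 - (-43)*(1 - 316*(-1898)) = 1856982 - (-43)*(1 + 599768) = 1856982 - (-43)*599769 = 1856982 - 1*(-25790067) = 1856982 + 25790067 = 27647049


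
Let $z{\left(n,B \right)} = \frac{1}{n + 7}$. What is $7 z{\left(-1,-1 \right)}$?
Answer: $\frac{7}{6} \approx 1.1667$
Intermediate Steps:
$z{\left(n,B \right)} = \frac{1}{7 + n}$
$7 z{\left(-1,-1 \right)} = \frac{7}{7 - 1} = \frac{7}{6}$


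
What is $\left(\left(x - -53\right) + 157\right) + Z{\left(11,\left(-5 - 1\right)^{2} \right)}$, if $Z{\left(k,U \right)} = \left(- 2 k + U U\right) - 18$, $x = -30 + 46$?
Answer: $1482$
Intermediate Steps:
$x = 16$
$Z{\left(k,U \right)} = -18 + U^{2} - 2 k$ ($Z{\left(k,U \right)} = \left(- 2 k + U^{2}\right) - 18 = \left(U^{2} - 2 k\right) - 18 = -18 + U^{2} - 2 k$)
$\left(\left(x - -53\right) + 157\right) + Z{\left(11,\left(-5 - 1\right)^{2} \right)} = \left(\left(16 - -53\right) + 157\right) - \left(40 - \left(-5 - 1\right)^{4}\right) = \left(\left(16 + 53\right) + 157\right) - \left(40 - 1296\right) = \left(69 + 157\right) - \left(40 - 1296\right) = 226 - -1256 = 226 + 1256 = 1482$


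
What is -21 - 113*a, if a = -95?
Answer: 10714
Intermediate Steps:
-21 - 113*a = -21 - 113*(-95) = -21 + 10735 = 10714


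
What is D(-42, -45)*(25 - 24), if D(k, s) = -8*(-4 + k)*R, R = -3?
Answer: -1104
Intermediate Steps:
D(k, s) = -96 + 24*k (D(k, s) = -8*(-4 + k)*(-3) = -8*(12 - 3*k) = -96 + 24*k)
D(-42, -45)*(25 - 24) = (-96 + 24*(-42))*(25 - 24) = (-96 - 1008)*1 = -1104*1 = -1104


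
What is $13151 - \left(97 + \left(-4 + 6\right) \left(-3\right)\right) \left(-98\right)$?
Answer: $22069$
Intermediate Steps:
$13151 - \left(97 + \left(-4 + 6\right) \left(-3\right)\right) \left(-98\right) = 13151 - \left(97 + 2 \left(-3\right)\right) \left(-98\right) = 13151 - \left(97 - 6\right) \left(-98\right) = 13151 - 91 \left(-98\right) = 13151 - -8918 = 13151 + 8918 = 22069$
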